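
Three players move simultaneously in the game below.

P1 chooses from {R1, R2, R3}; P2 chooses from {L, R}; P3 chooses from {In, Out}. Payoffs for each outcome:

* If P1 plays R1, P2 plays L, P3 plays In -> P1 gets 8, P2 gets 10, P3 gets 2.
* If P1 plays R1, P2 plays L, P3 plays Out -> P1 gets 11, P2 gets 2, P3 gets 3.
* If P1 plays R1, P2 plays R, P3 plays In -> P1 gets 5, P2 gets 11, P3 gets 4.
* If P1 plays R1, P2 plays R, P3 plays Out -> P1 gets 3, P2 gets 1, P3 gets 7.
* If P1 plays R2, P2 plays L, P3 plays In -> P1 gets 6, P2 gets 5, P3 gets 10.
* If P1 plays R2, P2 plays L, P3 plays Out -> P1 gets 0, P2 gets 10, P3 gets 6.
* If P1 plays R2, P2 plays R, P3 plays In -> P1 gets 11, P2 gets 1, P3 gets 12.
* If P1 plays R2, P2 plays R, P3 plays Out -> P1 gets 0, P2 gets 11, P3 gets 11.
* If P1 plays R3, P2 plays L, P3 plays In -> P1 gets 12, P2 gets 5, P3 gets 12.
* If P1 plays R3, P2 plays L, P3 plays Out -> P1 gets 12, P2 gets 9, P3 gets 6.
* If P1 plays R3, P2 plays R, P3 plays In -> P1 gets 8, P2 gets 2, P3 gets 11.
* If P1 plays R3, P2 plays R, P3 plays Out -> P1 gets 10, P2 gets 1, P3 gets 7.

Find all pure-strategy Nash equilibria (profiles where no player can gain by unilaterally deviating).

The unique pure-strategy Nash equilibrium is (R3, L, In).

P1 against (L, In): payoffs 8, 6, 12 → best response R3.
P1 against (L, Out): payoffs 11, 0, 12 → best response R3.
P1 against (R, In): payoffs 5, 11, 8 → best response R2.
P1 against (R, Out): payoffs 3, 0, 10 → best response R3.
P2 against (R1, In): payoffs 10, 11 → best response R.
P2 against (R1, Out): payoffs 2, 1 → best response L.
P2 against (R2, In): payoffs 5, 1 → best response L.
P2 against (R2, Out): payoffs 10, 11 → best response R.
P2 against (R3, In): payoffs 5, 2 → best response L.
P2 against (R3, Out): payoffs 9, 1 → best response L.
P3 against (R1, L): payoffs 2, 3 → best response Out.
P3 against (R1, R): payoffs 4, 7 → best response Out.
P3 against (R2, L): payoffs 10, 6 → best response In.
P3 against (R2, R): payoffs 12, 11 → best response In.
P3 against (R3, L): payoffs 12, 6 → best response In.
P3 against (R3, R): payoffs 11, 7 → best response In.
Mutual best responses: (R3, L, In).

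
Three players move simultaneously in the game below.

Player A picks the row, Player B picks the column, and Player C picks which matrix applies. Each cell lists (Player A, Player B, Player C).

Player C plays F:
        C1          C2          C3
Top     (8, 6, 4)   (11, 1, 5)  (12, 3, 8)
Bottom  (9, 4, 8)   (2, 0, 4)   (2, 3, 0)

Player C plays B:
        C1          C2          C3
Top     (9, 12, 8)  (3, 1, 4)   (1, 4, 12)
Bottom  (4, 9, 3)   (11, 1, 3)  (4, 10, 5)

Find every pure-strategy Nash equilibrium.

Player A against (C1, F): payoffs 8, 9 → best response Bottom.
Player A against (C1, B): payoffs 9, 4 → best response Top.
Player A against (C2, F): payoffs 11, 2 → best response Top.
Player A against (C2, B): payoffs 3, 11 → best response Bottom.
Player A against (C3, F): payoffs 12, 2 → best response Top.
Player A against (C3, B): payoffs 1, 4 → best response Bottom.
Player B against (Top, F): payoffs 6, 1, 3 → best response C1.
Player B against (Top, B): payoffs 12, 1, 4 → best response C1.
Player B against (Bottom, F): payoffs 4, 0, 3 → best response C1.
Player B against (Bottom, B): payoffs 9, 1, 10 → best response C3.
Player C against (Top, C1): payoffs 4, 8 → best response B.
Player C against (Top, C2): payoffs 5, 4 → best response F.
Player C against (Top, C3): payoffs 8, 12 → best response B.
Player C against (Bottom, C1): payoffs 8, 3 → best response F.
Player C against (Bottom, C2): payoffs 4, 3 → best response F.
Player C against (Bottom, C3): payoffs 0, 5 → best response B.
Mutual best responses: (Top, C1, B); (Bottom, C1, F); (Bottom, C3, B).

Pure-strategy Nash equilibria: (Top, C1, B), (Bottom, C1, F), (Bottom, C3, B)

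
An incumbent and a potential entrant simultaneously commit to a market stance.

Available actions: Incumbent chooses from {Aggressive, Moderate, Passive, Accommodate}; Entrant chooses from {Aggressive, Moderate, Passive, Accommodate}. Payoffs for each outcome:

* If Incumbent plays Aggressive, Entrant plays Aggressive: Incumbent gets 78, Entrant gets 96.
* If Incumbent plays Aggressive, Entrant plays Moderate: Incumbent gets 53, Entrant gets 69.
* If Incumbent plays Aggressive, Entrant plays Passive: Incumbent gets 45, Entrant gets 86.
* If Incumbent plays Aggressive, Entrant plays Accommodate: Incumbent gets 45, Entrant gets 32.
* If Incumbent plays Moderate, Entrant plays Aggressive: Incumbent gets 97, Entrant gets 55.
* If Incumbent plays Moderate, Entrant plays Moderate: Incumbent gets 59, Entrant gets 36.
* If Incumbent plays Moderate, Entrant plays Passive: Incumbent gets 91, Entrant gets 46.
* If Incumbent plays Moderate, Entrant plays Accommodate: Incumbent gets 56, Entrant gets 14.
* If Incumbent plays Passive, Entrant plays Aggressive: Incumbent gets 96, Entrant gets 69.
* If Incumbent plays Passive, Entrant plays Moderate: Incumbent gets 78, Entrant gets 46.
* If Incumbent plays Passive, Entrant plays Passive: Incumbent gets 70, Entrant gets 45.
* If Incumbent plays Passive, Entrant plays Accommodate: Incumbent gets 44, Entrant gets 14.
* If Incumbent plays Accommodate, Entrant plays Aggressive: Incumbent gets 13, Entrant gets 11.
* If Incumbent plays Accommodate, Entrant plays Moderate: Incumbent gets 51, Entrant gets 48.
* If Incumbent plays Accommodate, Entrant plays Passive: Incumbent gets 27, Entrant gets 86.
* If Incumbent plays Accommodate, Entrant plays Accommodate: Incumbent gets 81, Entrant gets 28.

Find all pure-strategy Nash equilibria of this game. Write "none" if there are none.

Pure NE: (Moderate, Aggressive)

For each player, find the best response to each opponent profile; mutual best responses are the pure NE.
Incumbent against Aggressive: payoffs 78, 97, 96, 13 → best response Moderate.
Incumbent against Moderate: payoffs 53, 59, 78, 51 → best response Passive.
Incumbent against Passive: payoffs 45, 91, 70, 27 → best response Moderate.
Incumbent against Accommodate: payoffs 45, 56, 44, 81 → best response Accommodate.
Entrant against Aggressive: payoffs 96, 69, 86, 32 → best response Aggressive.
Entrant against Moderate: payoffs 55, 36, 46, 14 → best response Aggressive.
Entrant against Passive: payoffs 69, 46, 45, 14 → best response Aggressive.
Entrant against Accommodate: payoffs 11, 48, 86, 28 → best response Passive.
Mutual best responses: (Moderate, Aggressive).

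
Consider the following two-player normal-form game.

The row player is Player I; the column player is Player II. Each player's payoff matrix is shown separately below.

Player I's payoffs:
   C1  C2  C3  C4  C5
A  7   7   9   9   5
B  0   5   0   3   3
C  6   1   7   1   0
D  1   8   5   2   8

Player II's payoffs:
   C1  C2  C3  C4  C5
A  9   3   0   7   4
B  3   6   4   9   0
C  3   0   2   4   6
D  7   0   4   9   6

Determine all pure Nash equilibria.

For each player, find the best response to each opponent profile; mutual best responses are the pure NE.
Player I against C1: payoffs 7, 0, 6, 1 → best response A.
Player I against C2: payoffs 7, 5, 1, 8 → best response D.
Player I against C3: payoffs 9, 0, 7, 5 → best response A.
Player I against C4: payoffs 9, 3, 1, 2 → best response A.
Player I against C5: payoffs 5, 3, 0, 8 → best response D.
Player II against A: payoffs 9, 3, 0, 7, 4 → best response C1.
Player II against B: payoffs 3, 6, 4, 9, 0 → best response C4.
Player II against C: payoffs 3, 0, 2, 4, 6 → best response C5.
Player II against D: payoffs 7, 0, 4, 9, 6 → best response C4.
Mutual best responses: (A, C1).

(A, C1)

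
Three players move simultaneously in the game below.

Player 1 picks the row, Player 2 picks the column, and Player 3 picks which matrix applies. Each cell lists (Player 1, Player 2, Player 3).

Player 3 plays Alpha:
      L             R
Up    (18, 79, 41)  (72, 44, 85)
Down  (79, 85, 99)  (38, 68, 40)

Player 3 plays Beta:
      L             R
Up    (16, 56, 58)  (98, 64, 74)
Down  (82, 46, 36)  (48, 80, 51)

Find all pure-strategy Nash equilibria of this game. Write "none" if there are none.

Pure NE: (Down, L, Alpha)

Mark each player's best response to every combination of opponents' strategies; a profile where every player is best-responding is a pure Nash equilibrium.
Player 1 against (L, Alpha): payoffs 18, 79 → best response Down.
Player 1 against (L, Beta): payoffs 16, 82 → best response Down.
Player 1 against (R, Alpha): payoffs 72, 38 → best response Up.
Player 1 against (R, Beta): payoffs 98, 48 → best response Up.
Player 2 against (Up, Alpha): payoffs 79, 44 → best response L.
Player 2 against (Up, Beta): payoffs 56, 64 → best response R.
Player 2 against (Down, Alpha): payoffs 85, 68 → best response L.
Player 2 against (Down, Beta): payoffs 46, 80 → best response R.
Player 3 against (Up, L): payoffs 41, 58 → best response Beta.
Player 3 against (Up, R): payoffs 85, 74 → best response Alpha.
Player 3 against (Down, L): payoffs 99, 36 → best response Alpha.
Player 3 against (Down, R): payoffs 40, 51 → best response Beta.
Mutual best responses: (Down, L, Alpha).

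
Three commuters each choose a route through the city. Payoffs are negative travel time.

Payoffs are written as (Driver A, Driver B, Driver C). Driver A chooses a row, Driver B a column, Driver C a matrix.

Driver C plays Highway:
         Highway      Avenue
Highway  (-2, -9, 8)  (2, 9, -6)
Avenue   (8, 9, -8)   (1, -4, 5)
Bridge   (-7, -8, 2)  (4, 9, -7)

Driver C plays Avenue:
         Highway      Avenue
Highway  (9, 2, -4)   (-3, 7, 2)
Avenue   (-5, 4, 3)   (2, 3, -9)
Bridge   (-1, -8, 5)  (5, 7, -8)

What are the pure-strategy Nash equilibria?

Check each profile: it is a Nash equilibrium iff no player can strictly gain by switching unilaterally.
(Highway, Highway, Highway): Driver A can switch to Avenue (-2 → 8). Not NE.
(Highway, Highway, Avenue): Driver B can switch to Avenue (2 → 7). Not NE.
(Highway, Avenue, Highway): Driver A can switch to Bridge (2 → 4). Not NE.
(Highway, Avenue, Avenue): Driver A can switch to Avenue (-3 → 2). Not NE.
(Avenue, Highway, Highway): Driver C can switch to Avenue (-8 → 3). Not NE.
(Avenue, Highway, Avenue): Driver A can switch to Highway (-5 → 9). Not NE.
(Bridge, Avenue, Highway): Driver A gets 4, best alternative 2; Driver B gets 9, best alternative -8; Driver C gets -7, best alternative -8. No profitable deviation — NE.
(The remaining 5 profiles each have a profitable deviation by the same check.)

Pure NE: (Bridge, Avenue, Highway)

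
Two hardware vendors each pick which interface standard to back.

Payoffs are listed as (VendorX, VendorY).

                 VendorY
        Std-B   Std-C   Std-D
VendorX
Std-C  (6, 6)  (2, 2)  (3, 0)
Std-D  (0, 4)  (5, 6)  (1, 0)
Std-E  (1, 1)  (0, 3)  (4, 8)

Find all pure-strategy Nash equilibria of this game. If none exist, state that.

VendorX against Std-B: payoffs 6, 0, 1 → best response Std-C.
VendorX against Std-C: payoffs 2, 5, 0 → best response Std-D.
VendorX against Std-D: payoffs 3, 1, 4 → best response Std-E.
VendorY against Std-C: payoffs 6, 2, 0 → best response Std-B.
VendorY against Std-D: payoffs 4, 6, 0 → best response Std-C.
VendorY against Std-E: payoffs 1, 3, 8 → best response Std-D.
Mutual best responses: (Std-C, Std-B); (Std-D, Std-C); (Std-E, Std-D).

(Std-C, Std-B), (Std-D, Std-C), (Std-E, Std-D)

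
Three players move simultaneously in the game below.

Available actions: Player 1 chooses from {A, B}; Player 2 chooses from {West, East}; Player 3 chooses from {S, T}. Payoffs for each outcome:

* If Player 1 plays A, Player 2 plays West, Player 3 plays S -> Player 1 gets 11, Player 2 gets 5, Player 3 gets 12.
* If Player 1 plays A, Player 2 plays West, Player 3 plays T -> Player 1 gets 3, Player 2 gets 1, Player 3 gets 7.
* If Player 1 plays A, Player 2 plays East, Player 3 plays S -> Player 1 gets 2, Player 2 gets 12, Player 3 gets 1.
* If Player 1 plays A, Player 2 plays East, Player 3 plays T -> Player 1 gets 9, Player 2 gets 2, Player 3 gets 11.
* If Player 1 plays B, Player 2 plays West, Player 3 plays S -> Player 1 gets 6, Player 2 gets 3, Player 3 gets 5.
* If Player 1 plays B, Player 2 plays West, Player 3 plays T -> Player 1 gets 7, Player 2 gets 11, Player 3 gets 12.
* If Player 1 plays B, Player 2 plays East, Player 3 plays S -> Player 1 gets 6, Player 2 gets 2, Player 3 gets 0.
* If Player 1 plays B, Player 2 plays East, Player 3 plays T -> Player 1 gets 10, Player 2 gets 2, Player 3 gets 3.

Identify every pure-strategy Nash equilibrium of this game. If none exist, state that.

Player 1 against (West, S): payoffs 11, 6 → best response A.
Player 1 against (West, T): payoffs 3, 7 → best response B.
Player 1 against (East, S): payoffs 2, 6 → best response B.
Player 1 against (East, T): payoffs 9, 10 → best response B.
Player 2 against (A, S): payoffs 5, 12 → best response East.
Player 2 against (A, T): payoffs 1, 2 → best response East.
Player 2 against (B, S): payoffs 3, 2 → best response West.
Player 2 against (B, T): payoffs 11, 2 → best response West.
Player 3 against (A, West): payoffs 12, 7 → best response S.
Player 3 against (A, East): payoffs 1, 11 → best response T.
Player 3 against (B, West): payoffs 5, 12 → best response T.
Player 3 against (B, East): payoffs 0, 3 → best response T.
Mutual best responses: (B, West, T).

(B, West, T)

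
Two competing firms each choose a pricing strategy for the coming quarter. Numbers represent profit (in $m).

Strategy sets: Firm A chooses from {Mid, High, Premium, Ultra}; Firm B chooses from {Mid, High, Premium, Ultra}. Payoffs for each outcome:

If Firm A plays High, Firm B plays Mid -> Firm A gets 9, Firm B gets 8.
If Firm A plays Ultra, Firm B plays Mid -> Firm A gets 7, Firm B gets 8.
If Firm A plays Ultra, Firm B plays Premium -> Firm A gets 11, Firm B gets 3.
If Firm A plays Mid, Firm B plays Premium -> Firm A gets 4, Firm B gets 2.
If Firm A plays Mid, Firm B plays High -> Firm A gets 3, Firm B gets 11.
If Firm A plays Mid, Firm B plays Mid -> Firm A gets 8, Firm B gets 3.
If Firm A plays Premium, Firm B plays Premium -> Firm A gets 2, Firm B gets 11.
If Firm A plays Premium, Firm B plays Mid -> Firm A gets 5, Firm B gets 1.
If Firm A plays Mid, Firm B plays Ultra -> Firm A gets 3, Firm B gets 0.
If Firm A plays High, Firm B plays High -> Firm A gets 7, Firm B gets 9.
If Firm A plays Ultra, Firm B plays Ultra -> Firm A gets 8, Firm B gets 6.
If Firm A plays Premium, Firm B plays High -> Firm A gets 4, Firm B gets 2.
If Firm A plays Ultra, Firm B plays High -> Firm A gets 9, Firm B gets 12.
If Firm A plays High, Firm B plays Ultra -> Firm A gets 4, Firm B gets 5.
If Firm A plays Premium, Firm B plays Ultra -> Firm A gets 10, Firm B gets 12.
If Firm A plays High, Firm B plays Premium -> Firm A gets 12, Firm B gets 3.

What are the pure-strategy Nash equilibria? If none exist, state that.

Firm A against Mid: payoffs 8, 9, 5, 7 → best response High.
Firm A against High: payoffs 3, 7, 4, 9 → best response Ultra.
Firm A against Premium: payoffs 4, 12, 2, 11 → best response High.
Firm A against Ultra: payoffs 3, 4, 10, 8 → best response Premium.
Firm B against Mid: payoffs 3, 11, 2, 0 → best response High.
Firm B against High: payoffs 8, 9, 3, 5 → best response High.
Firm B against Premium: payoffs 1, 2, 11, 12 → best response Ultra.
Firm B against Ultra: payoffs 8, 12, 3, 6 → best response High.
Mutual best responses: (Premium, Ultra); (Ultra, High).

The pure Nash equilibria are (Premium, Ultra), (Ultra, High).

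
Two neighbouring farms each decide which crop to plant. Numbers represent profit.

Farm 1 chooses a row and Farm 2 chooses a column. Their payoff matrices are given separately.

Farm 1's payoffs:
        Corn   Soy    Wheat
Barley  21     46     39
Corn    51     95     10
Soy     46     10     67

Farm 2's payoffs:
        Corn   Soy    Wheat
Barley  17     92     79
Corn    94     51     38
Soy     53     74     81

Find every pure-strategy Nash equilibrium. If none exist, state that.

For each player, find the best response to each opponent profile; mutual best responses are the pure NE.
Farm 1 against Corn: payoffs 21, 51, 46 → best response Corn.
Farm 1 against Soy: payoffs 46, 95, 10 → best response Corn.
Farm 1 against Wheat: payoffs 39, 10, 67 → best response Soy.
Farm 2 against Barley: payoffs 17, 92, 79 → best response Soy.
Farm 2 against Corn: payoffs 94, 51, 38 → best response Corn.
Farm 2 against Soy: payoffs 53, 74, 81 → best response Wheat.
Mutual best responses: (Corn, Corn); (Soy, Wheat).

The pure Nash equilibria are (Corn, Corn), (Soy, Wheat).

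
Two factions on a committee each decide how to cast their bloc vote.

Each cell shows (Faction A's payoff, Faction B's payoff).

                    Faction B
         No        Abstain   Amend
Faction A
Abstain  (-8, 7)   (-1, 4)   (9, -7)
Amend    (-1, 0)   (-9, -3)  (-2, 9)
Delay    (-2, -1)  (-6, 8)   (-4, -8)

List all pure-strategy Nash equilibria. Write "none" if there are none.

none

(Abstain, No): Faction A can switch to Amend (-8 → -1). Not NE.
(Abstain, Abstain): Faction B can switch to No (4 → 7). Not NE.
(Abstain, Amend): Faction B can switch to No (-7 → 7). Not NE.
(Amend, No): Faction B can switch to Amend (0 → 9). Not NE.
(Amend, Abstain): Faction A can switch to Abstain (-9 → -1). Not NE.
(Amend, Amend): Faction A can switch to Abstain (-2 → 9). Not NE.
(Delay, No): Faction A can switch to Amend (-2 → -1). Not NE.
(Delay, Abstain): Faction A can switch to Abstain (-6 → -1). Not NE.
(The remaining 1 profile has a profitable deviation by the same check.)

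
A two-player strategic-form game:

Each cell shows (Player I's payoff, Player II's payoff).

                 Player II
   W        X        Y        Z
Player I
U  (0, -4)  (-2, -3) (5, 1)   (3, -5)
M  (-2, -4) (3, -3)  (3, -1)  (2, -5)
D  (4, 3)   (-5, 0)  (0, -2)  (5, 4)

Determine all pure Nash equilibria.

Player I against W: payoffs 0, -2, 4 → best response D.
Player I against X: payoffs -2, 3, -5 → best response M.
Player I against Y: payoffs 5, 3, 0 → best response U.
Player I against Z: payoffs 3, 2, 5 → best response D.
Player II against U: payoffs -4, -3, 1, -5 → best response Y.
Player II against M: payoffs -4, -3, -1, -5 → best response Y.
Player II against D: payoffs 3, 0, -2, 4 → best response Z.
Mutual best responses: (U, Y); (D, Z).

The pure Nash equilibria are (U, Y); (D, Z).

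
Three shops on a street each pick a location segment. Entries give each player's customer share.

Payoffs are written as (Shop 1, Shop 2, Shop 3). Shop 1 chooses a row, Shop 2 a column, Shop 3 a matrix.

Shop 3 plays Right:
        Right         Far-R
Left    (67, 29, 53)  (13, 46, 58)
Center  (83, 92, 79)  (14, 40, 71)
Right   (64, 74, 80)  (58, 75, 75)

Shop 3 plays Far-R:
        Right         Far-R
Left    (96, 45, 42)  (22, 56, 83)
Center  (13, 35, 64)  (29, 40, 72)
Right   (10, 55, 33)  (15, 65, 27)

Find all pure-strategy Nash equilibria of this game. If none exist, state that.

The pure Nash equilibria are (Center, Right, Right), (Center, Far-R, Far-R), (Right, Far-R, Right).

For each player, find the best response to each opponent profile; mutual best responses are the pure NE.
Shop 1 against (Right, Right): payoffs 67, 83, 64 → best response Center.
Shop 1 against (Right, Far-R): payoffs 96, 13, 10 → best response Left.
Shop 1 against (Far-R, Right): payoffs 13, 14, 58 → best response Right.
Shop 1 against (Far-R, Far-R): payoffs 22, 29, 15 → best response Center.
Shop 2 against (Left, Right): payoffs 29, 46 → best response Far-R.
Shop 2 against (Left, Far-R): payoffs 45, 56 → best response Far-R.
Shop 2 against (Center, Right): payoffs 92, 40 → best response Right.
Shop 2 against (Center, Far-R): payoffs 35, 40 → best response Far-R.
Shop 2 against (Right, Right): payoffs 74, 75 → best response Far-R.
Shop 2 against (Right, Far-R): payoffs 55, 65 → best response Far-R.
Shop 3 against (Left, Right): payoffs 53, 42 → best response Right.
Shop 3 against (Left, Far-R): payoffs 58, 83 → best response Far-R.
Shop 3 against (Center, Right): payoffs 79, 64 → best response Right.
Shop 3 against (Center, Far-R): payoffs 71, 72 → best response Far-R.
Shop 3 against (Right, Right): payoffs 80, 33 → best response Right.
Shop 3 against (Right, Far-R): payoffs 75, 27 → best response Right.
Mutual best responses: (Center, Right, Right); (Center, Far-R, Far-R); (Right, Far-R, Right).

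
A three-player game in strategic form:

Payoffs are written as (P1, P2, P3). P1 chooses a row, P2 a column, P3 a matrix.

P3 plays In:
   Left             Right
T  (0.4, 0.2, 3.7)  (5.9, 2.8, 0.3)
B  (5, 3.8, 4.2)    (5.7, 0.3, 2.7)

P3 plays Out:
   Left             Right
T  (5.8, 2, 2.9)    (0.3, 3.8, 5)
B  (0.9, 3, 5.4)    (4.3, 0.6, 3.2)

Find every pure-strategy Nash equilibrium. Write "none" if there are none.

P1 against (Left, In): payoffs 0.4, 5 → best response B.
P1 against (Left, Out): payoffs 5.8, 0.9 → best response T.
P1 against (Right, In): payoffs 5.9, 5.7 → best response T.
P1 against (Right, Out): payoffs 0.3, 4.3 → best response B.
P2 against (T, In): payoffs 0.2, 2.8 → best response Right.
P2 against (T, Out): payoffs 2, 3.8 → best response Right.
P2 against (B, In): payoffs 3.8, 0.3 → best response Left.
P2 against (B, Out): payoffs 3, 0.6 → best response Left.
P3 against (T, Left): payoffs 3.7, 2.9 → best response In.
P3 against (T, Right): payoffs 0.3, 5 → best response Out.
P3 against (B, Left): payoffs 4.2, 5.4 → best response Out.
P3 against (B, Right): payoffs 2.7, 3.2 → best response Out.
No profile is a mutual best response for all players.

none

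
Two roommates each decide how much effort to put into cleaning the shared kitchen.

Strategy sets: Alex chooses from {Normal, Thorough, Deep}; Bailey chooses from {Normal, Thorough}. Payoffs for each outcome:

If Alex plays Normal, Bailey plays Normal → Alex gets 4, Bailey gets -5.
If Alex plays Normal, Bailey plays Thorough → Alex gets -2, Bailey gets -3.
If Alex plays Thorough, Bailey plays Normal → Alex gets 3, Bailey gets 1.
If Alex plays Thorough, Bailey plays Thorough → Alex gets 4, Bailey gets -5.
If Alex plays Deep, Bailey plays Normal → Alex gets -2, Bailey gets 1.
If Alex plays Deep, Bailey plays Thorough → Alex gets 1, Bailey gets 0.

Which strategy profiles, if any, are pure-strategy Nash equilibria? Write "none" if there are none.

(Normal, Normal): Bailey can switch to Thorough (-5 → -3). Not NE.
(Normal, Thorough): Alex can switch to Thorough (-2 → 4). Not NE.
(Thorough, Normal): Alex can switch to Normal (3 → 4). Not NE.
(Thorough, Thorough): Bailey can switch to Normal (-5 → 1). Not NE.
(Deep, Normal): Alex can switch to Normal (-2 → 4). Not NE.
(Deep, Thorough): Alex can switch to Thorough (1 → 4). Not NE.

There is no pure-strategy Nash equilibrium.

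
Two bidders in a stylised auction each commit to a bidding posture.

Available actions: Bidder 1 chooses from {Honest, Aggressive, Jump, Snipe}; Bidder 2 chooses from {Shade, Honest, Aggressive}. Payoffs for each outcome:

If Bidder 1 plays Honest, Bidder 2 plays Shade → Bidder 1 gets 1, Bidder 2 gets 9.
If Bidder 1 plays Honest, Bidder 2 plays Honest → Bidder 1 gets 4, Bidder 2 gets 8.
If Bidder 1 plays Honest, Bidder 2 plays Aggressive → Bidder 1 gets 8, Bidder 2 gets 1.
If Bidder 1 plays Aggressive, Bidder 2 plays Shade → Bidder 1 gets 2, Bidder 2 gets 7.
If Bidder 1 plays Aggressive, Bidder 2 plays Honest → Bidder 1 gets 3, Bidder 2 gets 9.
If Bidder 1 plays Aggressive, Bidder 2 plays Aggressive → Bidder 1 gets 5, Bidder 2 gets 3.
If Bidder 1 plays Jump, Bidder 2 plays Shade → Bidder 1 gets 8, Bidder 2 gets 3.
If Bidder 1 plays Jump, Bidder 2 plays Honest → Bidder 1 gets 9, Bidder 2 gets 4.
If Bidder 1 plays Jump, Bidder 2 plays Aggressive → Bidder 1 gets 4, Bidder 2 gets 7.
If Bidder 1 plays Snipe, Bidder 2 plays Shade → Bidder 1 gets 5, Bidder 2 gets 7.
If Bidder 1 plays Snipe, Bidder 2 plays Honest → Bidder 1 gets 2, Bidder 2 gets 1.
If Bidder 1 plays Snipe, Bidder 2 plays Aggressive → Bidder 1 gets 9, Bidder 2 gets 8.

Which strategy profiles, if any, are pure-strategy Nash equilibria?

Pure NE: (Snipe, Aggressive)

For each player, find the best response to each opponent profile; mutual best responses are the pure NE.
Bidder 1 against Shade: payoffs 1, 2, 8, 5 → best response Jump.
Bidder 1 against Honest: payoffs 4, 3, 9, 2 → best response Jump.
Bidder 1 against Aggressive: payoffs 8, 5, 4, 9 → best response Snipe.
Bidder 2 against Honest: payoffs 9, 8, 1 → best response Shade.
Bidder 2 against Aggressive: payoffs 7, 9, 3 → best response Honest.
Bidder 2 against Jump: payoffs 3, 4, 7 → best response Aggressive.
Bidder 2 against Snipe: payoffs 7, 1, 8 → best response Aggressive.
Mutual best responses: (Snipe, Aggressive).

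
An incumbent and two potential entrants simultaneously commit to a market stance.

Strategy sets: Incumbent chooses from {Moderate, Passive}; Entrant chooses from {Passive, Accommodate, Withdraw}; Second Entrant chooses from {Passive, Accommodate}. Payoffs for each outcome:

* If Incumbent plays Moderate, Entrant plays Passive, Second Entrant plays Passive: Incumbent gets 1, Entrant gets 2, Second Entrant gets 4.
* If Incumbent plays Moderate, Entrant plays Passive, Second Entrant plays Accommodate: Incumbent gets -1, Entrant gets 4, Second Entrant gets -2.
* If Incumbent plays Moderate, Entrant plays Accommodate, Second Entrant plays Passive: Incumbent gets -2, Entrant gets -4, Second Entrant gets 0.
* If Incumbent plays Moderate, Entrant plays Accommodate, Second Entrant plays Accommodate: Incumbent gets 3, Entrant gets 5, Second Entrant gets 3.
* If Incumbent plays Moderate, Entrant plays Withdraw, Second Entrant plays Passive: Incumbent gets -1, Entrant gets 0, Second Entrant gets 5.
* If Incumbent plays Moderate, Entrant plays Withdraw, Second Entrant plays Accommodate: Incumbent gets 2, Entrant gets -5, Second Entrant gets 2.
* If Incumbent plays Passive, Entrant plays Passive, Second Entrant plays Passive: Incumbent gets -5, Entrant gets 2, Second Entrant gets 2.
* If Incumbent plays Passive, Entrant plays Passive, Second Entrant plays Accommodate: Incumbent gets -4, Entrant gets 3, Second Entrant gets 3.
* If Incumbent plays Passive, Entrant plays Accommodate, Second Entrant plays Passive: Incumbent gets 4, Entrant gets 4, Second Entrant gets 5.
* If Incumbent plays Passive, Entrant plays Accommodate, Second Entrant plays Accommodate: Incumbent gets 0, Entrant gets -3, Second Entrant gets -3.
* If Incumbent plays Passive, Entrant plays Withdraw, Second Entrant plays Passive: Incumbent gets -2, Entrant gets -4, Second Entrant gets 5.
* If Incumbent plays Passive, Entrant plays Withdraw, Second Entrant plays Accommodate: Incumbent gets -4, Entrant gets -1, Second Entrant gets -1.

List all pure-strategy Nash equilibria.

Pure-strategy Nash equilibria: (Moderate, Passive, Passive), (Moderate, Accommodate, Accommodate), (Passive, Accommodate, Passive)

Incumbent against (Passive, Passive): payoffs 1, -5 → best response Moderate.
Incumbent against (Passive, Accommodate): payoffs -1, -4 → best response Moderate.
Incumbent against (Accommodate, Passive): payoffs -2, 4 → best response Passive.
Incumbent against (Accommodate, Accommodate): payoffs 3, 0 → best response Moderate.
Incumbent against (Withdraw, Passive): payoffs -1, -2 → best response Moderate.
Incumbent against (Withdraw, Accommodate): payoffs 2, -4 → best response Moderate.
Entrant against (Moderate, Passive): payoffs 2, -4, 0 → best response Passive.
Entrant against (Moderate, Accommodate): payoffs 4, 5, -5 → best response Accommodate.
Entrant against (Passive, Passive): payoffs 2, 4, -4 → best response Accommodate.
Entrant against (Passive, Accommodate): payoffs 3, -3, -1 → best response Passive.
Second Entrant against (Moderate, Passive): payoffs 4, -2 → best response Passive.
Second Entrant against (Moderate, Accommodate): payoffs 0, 3 → best response Accommodate.
Second Entrant against (Moderate, Withdraw): payoffs 5, 2 → best response Passive.
Second Entrant against (Passive, Passive): payoffs 2, 3 → best response Accommodate.
Second Entrant against (Passive, Accommodate): payoffs 5, -3 → best response Passive.
Second Entrant against (Passive, Withdraw): payoffs 5, -1 → best response Passive.
Mutual best responses: (Moderate, Passive, Passive); (Moderate, Accommodate, Accommodate); (Passive, Accommodate, Passive).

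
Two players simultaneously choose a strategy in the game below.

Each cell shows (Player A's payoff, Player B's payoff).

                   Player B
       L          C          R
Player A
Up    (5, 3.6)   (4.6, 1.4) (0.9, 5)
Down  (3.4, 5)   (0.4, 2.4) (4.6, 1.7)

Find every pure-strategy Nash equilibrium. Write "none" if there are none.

For each strategy profile, look for a profitable unilateral deviation.
(Up, L): Player B can switch to R (3.6 → 5). Not NE.
(Up, C): Player B can switch to L (1.4 → 3.6). Not NE.
(Up, R): Player A can switch to Down (0.9 → 4.6). Not NE.
(Down, L): Player A can switch to Up (3.4 → 5). Not NE.
(Down, C): Player A can switch to Up (0.4 → 4.6). Not NE.
(Down, R): Player B can switch to L (1.7 → 5). Not NE.

This game has no pure Nash equilibrium.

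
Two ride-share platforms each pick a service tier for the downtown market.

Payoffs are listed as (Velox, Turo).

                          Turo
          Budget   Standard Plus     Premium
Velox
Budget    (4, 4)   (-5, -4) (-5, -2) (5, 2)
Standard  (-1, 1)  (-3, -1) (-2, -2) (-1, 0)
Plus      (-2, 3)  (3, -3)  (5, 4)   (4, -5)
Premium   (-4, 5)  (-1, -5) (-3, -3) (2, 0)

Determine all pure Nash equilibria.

(Budget, Budget): Velox gets 4, best alternative -1; Turo gets 4, best alternative 2. No profitable deviation — NE.
(Budget, Standard): Velox can switch to Standard (-5 → -3). Not NE.
(Budget, Plus): Velox can switch to Standard (-5 → -2). Not NE.
(Budget, Premium): Turo can switch to Budget (2 → 4). Not NE.
(Standard, Budget): Velox can switch to Budget (-1 → 4). Not NE.
(Standard, Standard): Velox can switch to Plus (-3 → 3). Not NE.
(Standard, Plus): Velox can switch to Plus (-2 → 5). Not NE.
(Standard, Premium): Velox can switch to Budget (-1 → 5). Not NE.
(Plus, Budget): Velox can switch to Budget (-2 → 4). Not NE.
(Plus, Plus): Velox gets 5, best alternative -2; Turo gets 4, best alternative 3. No profitable deviation — NE.
(The remaining 6 profiles each have a profitable deviation by the same check.)

The pure Nash equilibria are (Budget, Budget); (Plus, Plus).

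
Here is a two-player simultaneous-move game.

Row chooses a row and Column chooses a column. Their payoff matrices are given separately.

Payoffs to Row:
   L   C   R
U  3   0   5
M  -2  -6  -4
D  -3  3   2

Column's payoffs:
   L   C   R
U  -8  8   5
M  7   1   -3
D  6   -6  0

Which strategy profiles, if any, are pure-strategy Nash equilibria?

(U, L): Column can switch to C (-8 → 8). Not NE.
(U, C): Row can switch to D (0 → 3). Not NE.
(U, R): Column can switch to C (5 → 8). Not NE.
(M, L): Row can switch to U (-2 → 3). Not NE.
(M, C): Row can switch to U (-6 → 0). Not NE.
(M, R): Row can switch to U (-4 → 5). Not NE.
(The remaining 3 profiles each have a profitable deviation by the same check.)

none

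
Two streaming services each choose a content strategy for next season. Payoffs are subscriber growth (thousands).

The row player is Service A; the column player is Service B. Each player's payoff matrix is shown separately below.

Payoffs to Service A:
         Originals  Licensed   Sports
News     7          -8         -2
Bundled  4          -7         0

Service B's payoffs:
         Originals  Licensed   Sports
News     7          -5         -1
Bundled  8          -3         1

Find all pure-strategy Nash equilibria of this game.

The unique pure-strategy Nash equilibrium is (News, Originals).

Service A against Originals: payoffs 7, 4 → best response News.
Service A against Licensed: payoffs -8, -7 → best response Bundled.
Service A against Sports: payoffs -2, 0 → best response Bundled.
Service B against News: payoffs 7, -5, -1 → best response Originals.
Service B against Bundled: payoffs 8, -3, 1 → best response Originals.
Mutual best responses: (News, Originals).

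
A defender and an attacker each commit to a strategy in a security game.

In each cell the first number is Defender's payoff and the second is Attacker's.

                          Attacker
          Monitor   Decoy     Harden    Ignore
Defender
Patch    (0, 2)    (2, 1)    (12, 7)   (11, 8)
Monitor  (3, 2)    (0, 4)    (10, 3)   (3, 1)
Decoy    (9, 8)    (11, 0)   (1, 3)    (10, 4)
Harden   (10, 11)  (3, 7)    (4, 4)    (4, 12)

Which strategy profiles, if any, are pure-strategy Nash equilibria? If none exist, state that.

Defender against Monitor: payoffs 0, 3, 9, 10 → best response Harden.
Defender against Decoy: payoffs 2, 0, 11, 3 → best response Decoy.
Defender against Harden: payoffs 12, 10, 1, 4 → best response Patch.
Defender against Ignore: payoffs 11, 3, 10, 4 → best response Patch.
Attacker against Patch: payoffs 2, 1, 7, 8 → best response Ignore.
Attacker against Monitor: payoffs 2, 4, 3, 1 → best response Decoy.
Attacker against Decoy: payoffs 8, 0, 3, 4 → best response Monitor.
Attacker against Harden: payoffs 11, 7, 4, 12 → best response Ignore.
Mutual best responses: (Patch, Ignore).

Pure NE: (Patch, Ignore)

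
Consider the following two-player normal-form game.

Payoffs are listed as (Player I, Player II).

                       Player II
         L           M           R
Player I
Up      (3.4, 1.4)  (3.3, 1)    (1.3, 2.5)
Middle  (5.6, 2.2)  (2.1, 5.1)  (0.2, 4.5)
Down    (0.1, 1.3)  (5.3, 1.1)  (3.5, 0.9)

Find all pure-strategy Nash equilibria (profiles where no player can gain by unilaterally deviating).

There is no pure-strategy Nash equilibrium.

Player I against L: payoffs 3.4, 5.6, 0.1 → best response Middle.
Player I against M: payoffs 3.3, 2.1, 5.3 → best response Down.
Player I against R: payoffs 1.3, 0.2, 3.5 → best response Down.
Player II against Up: payoffs 1.4, 1, 2.5 → best response R.
Player II against Middle: payoffs 2.2, 5.1, 4.5 → best response M.
Player II against Down: payoffs 1.3, 1.1, 0.9 → best response L.
No profile is a mutual best response for all players.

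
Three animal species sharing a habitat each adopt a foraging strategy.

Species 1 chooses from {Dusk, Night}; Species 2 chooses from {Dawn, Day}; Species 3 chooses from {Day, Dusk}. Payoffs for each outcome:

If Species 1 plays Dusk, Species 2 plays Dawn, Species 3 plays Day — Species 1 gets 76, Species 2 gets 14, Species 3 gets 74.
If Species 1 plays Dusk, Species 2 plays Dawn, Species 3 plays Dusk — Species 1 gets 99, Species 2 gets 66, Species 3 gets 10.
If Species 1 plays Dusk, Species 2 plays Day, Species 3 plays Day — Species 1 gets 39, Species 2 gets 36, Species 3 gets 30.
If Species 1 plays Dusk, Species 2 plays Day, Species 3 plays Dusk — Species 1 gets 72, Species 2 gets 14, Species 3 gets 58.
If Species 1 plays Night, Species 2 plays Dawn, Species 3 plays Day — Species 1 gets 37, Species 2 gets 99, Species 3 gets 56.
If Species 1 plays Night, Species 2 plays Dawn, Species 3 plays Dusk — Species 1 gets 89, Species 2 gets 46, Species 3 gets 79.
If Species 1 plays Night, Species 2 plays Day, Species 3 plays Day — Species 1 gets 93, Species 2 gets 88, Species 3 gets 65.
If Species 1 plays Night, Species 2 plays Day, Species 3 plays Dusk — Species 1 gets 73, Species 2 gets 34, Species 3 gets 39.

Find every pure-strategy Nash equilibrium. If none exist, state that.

(Dusk, Dawn, Day): Species 2 can switch to Day (14 → 36). Not NE.
(Dusk, Dawn, Dusk): Species 3 can switch to Day (10 → 74). Not NE.
(Dusk, Day, Day): Species 1 can switch to Night (39 → 93). Not NE.
(Dusk, Day, Dusk): Species 1 can switch to Night (72 → 73). Not NE.
(Night, Dawn, Day): Species 1 can switch to Dusk (37 → 76). Not NE.
(Night, Dawn, Dusk): Species 1 can switch to Dusk (89 → 99). Not NE.
(Night, Day, Day): Species 2 can switch to Dawn (88 → 99). Not NE.
(Night, Day, Dusk): Species 2 can switch to Dawn (34 → 46). Not NE.

none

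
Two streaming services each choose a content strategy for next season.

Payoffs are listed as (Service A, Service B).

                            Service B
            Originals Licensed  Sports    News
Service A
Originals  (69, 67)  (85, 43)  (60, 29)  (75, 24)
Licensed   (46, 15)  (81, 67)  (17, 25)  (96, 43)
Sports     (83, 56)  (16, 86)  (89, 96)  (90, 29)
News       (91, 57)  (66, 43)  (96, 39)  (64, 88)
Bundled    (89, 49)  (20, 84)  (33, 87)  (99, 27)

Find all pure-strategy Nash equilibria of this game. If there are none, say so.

(Originals, Originals): Service A can switch to Sports (69 → 83). Not NE.
(Originals, Licensed): Service B can switch to Originals (43 → 67). Not NE.
(Originals, Sports): Service A can switch to Sports (60 → 89). Not NE.
(Originals, News): Service A can switch to Licensed (75 → 96). Not NE.
(Licensed, Originals): Service A can switch to Originals (46 → 69). Not NE.
(Licensed, Licensed): Service A can switch to Originals (81 → 85). Not NE.
(Licensed, Sports): Service A can switch to Originals (17 → 60). Not NE.
(Licensed, News): Service A can switch to Bundled (96 → 99). Not NE.
(The remaining 12 profiles each have a profitable deviation by the same check.)

This game has no pure Nash equilibrium.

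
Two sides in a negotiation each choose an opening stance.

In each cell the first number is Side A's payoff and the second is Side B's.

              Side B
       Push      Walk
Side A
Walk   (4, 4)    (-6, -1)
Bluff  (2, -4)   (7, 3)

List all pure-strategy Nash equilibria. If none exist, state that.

Pure-strategy Nash equilibria: (Walk, Push) and (Bluff, Walk)

(Walk, Push): Side A gets 4, best alternative 2; Side B gets 4, best alternative -1. No profitable deviation — NE.
(Walk, Walk): Side A can switch to Bluff (-6 → 7). Not NE.
(Bluff, Push): Side A can switch to Walk (2 → 4). Not NE.
(Bluff, Walk): Side A gets 7, best alternative -6; Side B gets 3, best alternative -4. No profitable deviation — NE.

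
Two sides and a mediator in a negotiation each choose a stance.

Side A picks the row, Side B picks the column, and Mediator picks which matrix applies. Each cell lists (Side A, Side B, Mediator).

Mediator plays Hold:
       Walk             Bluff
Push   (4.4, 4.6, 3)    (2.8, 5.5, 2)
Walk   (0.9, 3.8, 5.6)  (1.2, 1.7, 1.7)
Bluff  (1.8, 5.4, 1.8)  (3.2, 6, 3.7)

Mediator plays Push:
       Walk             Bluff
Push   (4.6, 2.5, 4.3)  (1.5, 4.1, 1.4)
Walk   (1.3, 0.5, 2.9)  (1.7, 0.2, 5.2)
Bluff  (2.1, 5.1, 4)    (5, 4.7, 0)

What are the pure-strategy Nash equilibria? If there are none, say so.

For each player, find the best response to each opponent profile; mutual best responses are the pure NE.
Side A against (Walk, Hold): payoffs 4.4, 0.9, 1.8 → best response Push.
Side A against (Walk, Push): payoffs 4.6, 1.3, 2.1 → best response Push.
Side A against (Bluff, Hold): payoffs 2.8, 1.2, 3.2 → best response Bluff.
Side A against (Bluff, Push): payoffs 1.5, 1.7, 5 → best response Bluff.
Side B against (Push, Hold): payoffs 4.6, 5.5 → best response Bluff.
Side B against (Push, Push): payoffs 2.5, 4.1 → best response Bluff.
Side B against (Walk, Hold): payoffs 3.8, 1.7 → best response Walk.
Side B against (Walk, Push): payoffs 0.5, 0.2 → best response Walk.
Side B against (Bluff, Hold): payoffs 5.4, 6 → best response Bluff.
Side B against (Bluff, Push): payoffs 5.1, 4.7 → best response Walk.
Mediator against (Push, Walk): payoffs 3, 4.3 → best response Push.
Mediator against (Push, Bluff): payoffs 2, 1.4 → best response Hold.
Mediator against (Walk, Walk): payoffs 5.6, 2.9 → best response Hold.
Mediator against (Walk, Bluff): payoffs 1.7, 5.2 → best response Push.
Mediator against (Bluff, Walk): payoffs 1.8, 4 → best response Push.
Mediator against (Bluff, Bluff): payoffs 3.7, 0 → best response Hold.
Mutual best responses: (Bluff, Bluff, Hold).

(Bluff, Bluff, Hold)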